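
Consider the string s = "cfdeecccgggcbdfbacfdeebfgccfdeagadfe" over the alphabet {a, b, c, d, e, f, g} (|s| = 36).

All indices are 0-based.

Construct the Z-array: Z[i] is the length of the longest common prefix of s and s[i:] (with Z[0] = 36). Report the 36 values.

[36, 0, 0, 0, 0, 1, 1, 1, 0, 0, 0, 1, 0, 0, 0, 0, 0, 5, 0, 0, 0, 0, 0, 0, 0, 1, 4, 0, 0, 0, 0, 0, 0, 0, 0, 0]

Z[0]=36
i=1: i≥r, start 0; Z[1]=0
i=2: i≥r, start 0; Z[2]=0
i=3: i≥r, start 0; Z[3]=0
i=4: i≥r, start 0; Z[4]=0
i=5: i≥r, start 0; Z[5]=1 grow→box=[5,6)
i=6: i≥r, start 0; Z[6]=1 grow→box=[6,7)
i=7: i≥r, start 0; Z[7]=1 grow→box=[7,8)
i=8: i≥r, start 0; Z[8]=0
i=9: i≥r, start 0; Z[9]=0
i=10: i≥r, start 0; Z[10]=0
i=11: i≥r, start 0; Z[11]=1 grow→box=[11,12)
i=12: i≥r, start 0; Z[12]=0
i=13: i≥r, start 0; Z[13]=0
i=14: i≥r, start 0; Z[14]=0
i=15: i≥r, start 0; Z[15]=0
i=16: i≥r, start 0; Z[16]=0
i=17: i≥r, start 0; Z[17]=5 grow→box=[17,22)
i=18: min(r-i=4, Z[1]=0)=0; Z[18]=0
i=19: min(r-i=3, Z[2]=0)=0; Z[19]=0
i=20: min(r-i=2, Z[3]=0)=0; Z[20]=0
i=21: min(r-i=1, Z[4]=0)=0; Z[21]=0
i=22: i≥r, start 0; Z[22]=0
i=23: i≥r, start 0; Z[23]=0
i=24: i≥r, start 0; Z[24]=0
i=25: i≥r, start 0; Z[25]=1 grow→box=[25,26)
i=26: i≥r, start 0; Z[26]=4 grow→box=[26,30)
i=27: min(r-i=3, Z[1]=0)=0; Z[27]=0
i=28: min(r-i=2, Z[2]=0)=0; Z[28]=0
i=29: min(r-i=1, Z[3]=0)=0; Z[29]=0
i=30: i≥r, start 0; Z[30]=0
i=31: i≥r, start 0; Z[31]=0
i=32: i≥r, start 0; Z[32]=0
i=33: i≥r, start 0; Z[33]=0
i=34: i≥r, start 0; Z[34]=0
i=35: i≥r, start 0; Z[35]=0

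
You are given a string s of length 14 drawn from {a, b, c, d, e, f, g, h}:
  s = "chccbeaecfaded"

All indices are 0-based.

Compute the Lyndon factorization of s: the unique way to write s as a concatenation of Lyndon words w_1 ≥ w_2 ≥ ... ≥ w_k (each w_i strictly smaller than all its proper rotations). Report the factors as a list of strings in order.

emit factor 1: 'ch' (i=0, period=2)
emit factor 2: 'c' (i=2, period=1)
emit factor 3: 'c' (i=3, period=1)
emit factor 4: 'be' (i=4, period=2)
emit factor 5: 'aecf' (i=6, period=4)
emit factor 6: 'aded' (i=10, period=4)

["ch", "c", "c", "be", "aecf", "aded"]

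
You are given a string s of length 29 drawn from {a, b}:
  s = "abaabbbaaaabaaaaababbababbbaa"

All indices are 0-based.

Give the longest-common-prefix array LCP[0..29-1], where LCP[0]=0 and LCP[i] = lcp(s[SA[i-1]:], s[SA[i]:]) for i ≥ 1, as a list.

rank | idx | suffix
   0 |  28 | a
   1 |  27 | aa
   2 |  12 | aaaaababbababbbaa
   3 |   7 | aaaabaaaaababbababbbaa
   4 |  13 | aaaababbababbbaa
   5 |   8 | aaabaaaaababbababbbaa
   6 |  14 | aaababbababbbaa
   7 |   9 | aabaaaaababbababbbaa
   8 |  15 | aababbababbbaa
   9 |   2 | aabbbaaaabaaaaababbababbbaa
  10 |  10 | abaaaaababbababbbaa
  11 |   0 | abaabbbaaaabaaaaababbababbbaa
  12 |  16 | ababbababbbaa
  13 |  21 | ababbbaa
  14 |  18 | abbababbbaa
  15 |  23 | abbbaa
  16 |   3 | abbbaaaabaaaaababbababbbaa
  17 |  26 | baa
  18 |  11 | baaaaababbababbbaa
  19 |   6 | baaaabaaaaababbababbbaa
  20 |   1 | baabbbaaaabaaaaababbababbbaa
  21 |  20 | bababbbaa
  22 |  17 | babbababbbaa
  23 |  22 | babbbaa
  24 |  25 | bbaa
  25 |   5 | bbaaaabaaaaababbababbbaa
  26 |  19 | bbababbbaa
  27 |  24 | bbbaa
  28 |   4 | bbbaaaabaaaaababbababbbaa

SA = [28, 27, 12, 7, 13, 8, 14, 9, 15, 2, 10, 0, 16, 21, 18, 23, 3, 26, 11, 6, 1, 20, 17, 22, 25, 5, 19, 24, 4]
rank  pair      lcp
   1  s[28:],s[27:]  1  'a'
   2  s[27:],s[12:]  2  'aa'
   3  s[12:],s[7:]  4  'aaaa'
   4  s[7:],s[13:]  6  'aaaaba'
   5  s[13:],s[8:]  3  'aaa'
   6  s[8:],s[14:]  5  'aaaba'
   7  s[14:],s[9:]  2  'aa'
   8  s[9:],s[15:]  4  'aaba'
   9  s[15:],s[2:]  3  'aab'
  10  s[2:],s[10:]  1  'a'
  11  s[10:],s[0:]  4  'abaa'
  12  s[0:],s[16:]  3  'aba'
  13  s[16:],s[21:]  5  'ababb'
  14  s[21:],s[18:]  2  'ab'
  15  s[18:],s[23:]  3  'abb'
  16  s[23:],s[3:]  6  'abbbaa'
  17  s[3:],s[26:]  0  ''
  18  s[26:],s[11:]  3  'baa'
  19  s[11:],s[6:]  5  'baaaa'
  20  s[6:],s[1:]  3  'baa'
  21  s[1:],s[20:]  2  'ba'
  22  s[20:],s[17:]  3  'bab'
  23  s[17:],s[22:]  4  'babb'
  24  s[22:],s[25:]  1  'b'
  25  s[25:],s[5:]  4  'bbaa'
  26  s[5:],s[19:]  3  'bba'
  27  s[19:],s[24:]  2  'bb'
  28  s[24:],s[4:]  5  'bbbaa'

[0, 1, 2, 4, 6, 3, 5, 2, 4, 3, 1, 4, 3, 5, 2, 3, 6, 0, 3, 5, 3, 2, 3, 4, 1, 4, 3, 2, 5]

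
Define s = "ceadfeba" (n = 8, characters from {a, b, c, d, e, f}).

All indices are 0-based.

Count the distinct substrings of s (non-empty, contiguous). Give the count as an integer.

rank | idx | suffix
   0 |   7 | a
   1 |   2 | adfeba
   2 |   6 | ba
   3 |   0 | ceadfeba
   4 |   3 | dfeba
   5 |   1 | eadfeba
   6 |   5 | eba
   7 |   4 | feba

SA = [7, 2, 6, 0, 3, 1, 5, 4]
[i] adj suffixes → lcp
  [1] 7/2 → 1 ('a')
  [2] 2/6 → 0 ('')
  [3] 6/0 → 0 ('')
  [4] 0/3 → 0 ('')
  [5] 3/1 → 0 ('')
  [6] 1/5 → 1 ('e')
  [7] 5/4 → 0 ('')

n(n+1)/2 = 8·9/2 = 36
Σ LCP = 0 + 1 + 0 + 0 + 0 + 0 + 1 + 0 = 2
distinct = 36 − 2 = 34

34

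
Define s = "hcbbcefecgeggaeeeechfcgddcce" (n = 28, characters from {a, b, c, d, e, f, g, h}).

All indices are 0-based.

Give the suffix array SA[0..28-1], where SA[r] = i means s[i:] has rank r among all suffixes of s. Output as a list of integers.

rank | idx | suffix
   0 |  13 | aeeeechfcgddcce
   1 |   2 | bbcefecgeggaeeeechfcgddcce
   2 |   3 | bcefecgeggaeeeechfcgddcce
   3 |   1 | cbbcefecgeggaeeeechfcgddcce
   4 |  25 | cce
   5 |  26 | ce
   6 |   4 | cefecgeggaeeeechfcgddcce
   7 |  21 | cgddcce
   8 |   8 | cgeggaeeeechfcgddcce
   9 |  18 | chfcgddcce
  10 |  24 | dcce
  11 |  23 | ddcce
  12 |  27 | e
  13 |   7 | ecgeggaeeeechfcgddcce
  14 |  17 | echfcgddcce
  15 |  16 | eechfcgddcce
  16 |  15 | eeechfcgddcce
  17 |  14 | eeeechfcgddcce
  18 |   5 | efecgeggaeeeechfcgddcce
  19 |  10 | eggaeeeechfcgddcce
  20 |  20 | fcgddcce
  21 |   6 | fecgeggaeeeechfcgddcce
  22 |  12 | gaeeeechfcgddcce
  23 |  22 | gddcce
  24 |   9 | geggaeeeechfcgddcce
  25 |  11 | ggaeeeechfcgddcce
  26 |   0 | hcbbcefecgeggaeeeechfcgddcce
  27 |  19 | hfcgddcce

[13, 2, 3, 1, 25, 26, 4, 21, 8, 18, 24, 23, 27, 7, 17, 16, 15, 14, 5, 10, 20, 6, 12, 22, 9, 11, 0, 19]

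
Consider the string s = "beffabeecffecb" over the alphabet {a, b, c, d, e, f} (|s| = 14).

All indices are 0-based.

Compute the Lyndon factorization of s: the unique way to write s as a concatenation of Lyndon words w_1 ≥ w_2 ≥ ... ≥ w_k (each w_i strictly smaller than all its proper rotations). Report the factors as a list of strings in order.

emit factor 1: 'beff' (i=0, period=4)
emit factor 2: 'abeecffecb' (i=4, period=10)

["beff", "abeecffecb"]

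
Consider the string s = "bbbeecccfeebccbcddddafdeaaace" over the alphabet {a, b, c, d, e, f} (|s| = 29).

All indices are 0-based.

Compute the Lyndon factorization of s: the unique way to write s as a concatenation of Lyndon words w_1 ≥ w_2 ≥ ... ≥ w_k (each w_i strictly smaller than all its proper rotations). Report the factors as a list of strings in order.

emit factor 1: 'bbbeecccfeebccbcdddd' (i=0, period=20)
emit factor 2: 'afde' (i=20, period=4)
emit factor 3: 'aaace' (i=24, period=5)

["bbbeecccfeebccbcdddd", "afde", "aaace"]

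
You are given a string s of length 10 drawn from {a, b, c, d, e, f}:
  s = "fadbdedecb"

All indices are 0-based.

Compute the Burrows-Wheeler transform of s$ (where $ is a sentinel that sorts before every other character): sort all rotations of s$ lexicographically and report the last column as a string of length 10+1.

bfcdeaebdd$

rank  rotation     last
    0  $fadbdedecb  b
    1  adbdedecb$f  f
    2  b$fadbdedec  c
    3  bdedecb$fad  d
    4  cb$fadbdede  e
    5  dbdedecb$fa  a
    6  decb$fadbde  e
    7  dedecb$fadb  b
    8  ecb$fadbded  d
    9  edecb$fadbd  d
   10  fadbdedecb$  $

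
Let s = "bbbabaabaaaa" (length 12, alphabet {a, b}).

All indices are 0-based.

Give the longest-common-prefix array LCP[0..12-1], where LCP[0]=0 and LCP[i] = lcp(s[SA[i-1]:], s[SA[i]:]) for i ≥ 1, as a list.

[0, 1, 2, 3, 2, 1, 4, 0, 3, 2, 1, 2]

rank | idx | suffix
   0 |  11 | a
   1 |  10 | aa
   2 |   9 | aaa
   3 |   8 | aaaa
   4 |   5 | aabaaaa
   5 |   6 | abaaaa
   6 |   3 | abaabaaaa
   7 |   7 | baaaa
   8 |   4 | baabaaaa
   9 |   2 | babaabaaaa
  10 |   1 | bbabaabaaaa
  11 |   0 | bbbabaabaaaa

SA = [11, 10, 9, 8, 5, 6, 3, 7, 4, 2, 1, 0]
i: (SA[i-1],SA[i]) lcp shared
  1: (11,10) 1 'a'
  2: (10,9) 2 'aa'
  3: (9,8) 3 'aaa'
  4: (8,5) 2 'aa'
  5: (5,6) 1 'a'
  6: (6,3) 4 'abaa'
  7: (3,7) 0 ''
  8: (7,4) 3 'baa'
  9: (4,2) 2 'ba'
  10: (2,1) 1 'b'
  11: (1,0) 2 'bb'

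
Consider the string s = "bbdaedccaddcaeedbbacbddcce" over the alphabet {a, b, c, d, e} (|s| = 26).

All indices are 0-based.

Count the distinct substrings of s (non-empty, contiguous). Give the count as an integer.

rank→(start, suffix):
  0 → (18, 'acbddcce')
  1 → (8, 'addcaeedbbacbddcce')
  2 → (3, 'aedccaddcaeedbbacbddcce')
  3 → (12, 'aeedbbacbddcce')
  4 → (17, 'bacbddcce')
  5 → (16, 'bbacbddcce')
  6 → (0, 'bbdaedccaddcaeedbbacbddcce')
  7 → (1, 'bdaedccaddcaeedbbacbddcce')
  8 → (20, 'bddcce')
  9 → (7, 'caddcaeedbbacbddcce')
  10 → (11, 'caeedbbacbddcce')
  11 → (19, 'cbddcce')
  12 → (6, 'ccaddcaeedbbacbddcce')
  13 → (23, 'cce')
  14 → (24, 'ce')
  15 → (2, 'daedccaddcaeedbbacbddcce')
  16 → (15, 'dbbacbddcce')
  17 → (10, 'dcaeedbbacbddcce')
  18 → (5, 'dccaddcaeedbbacbddcce')
  19 → (22, 'dcce')
  20 → (9, 'ddcaeedbbacbddcce')
  21 → (21, 'ddcce')
  22 → (25, 'e')
  23 → (14, 'edbbacbddcce')
  24 → (4, 'edccaddcaeedbbacbddcce')
  25 → (13, 'eedbbacbddcce')

SA = [18, 8, 3, 12, 17, 16, 0, 1, 20, 7, 11, 19, 6, 23, 24, 2, 15, 10, 5, 22, 9, 21, 25, 14, 4, 13]
rank  pair      lcp
   1  s[18:],s[8:]  1  'a'
   2  s[8:],s[3:]  1  'a'
   3  s[3:],s[12:]  2  'ae'
   4  s[12:],s[17:]  0  ''
   5  s[17:],s[16:]  1  'b'
   6  s[16:],s[0:]  2  'bb'
   7  s[0:],s[1:]  1  'b'
   8  s[1:],s[20:]  2  'bd'
   9  s[20:],s[7:]  0  ''
  10  s[7:],s[11:]  2  'ca'
  11  s[11:],s[19:]  1  'c'
  12  s[19:],s[6:]  1  'c'
  13  s[6:],s[23:]  2  'cc'
  14  s[23:],s[24:]  1  'c'
  15  s[24:],s[2:]  0  ''
  16  s[2:],s[15:]  1  'd'
  17  s[15:],s[10:]  1  'd'
  18  s[10:],s[5:]  2  'dc'
  19  s[5:],s[22:]  3  'dcc'
  20  s[22:],s[9:]  1  'd'
  21  s[9:],s[21:]  3  'ddc'
  22  s[21:],s[25:]  0  ''
  23  s[25:],s[14:]  1  'e'
  24  s[14:],s[4:]  2  'ed'
  25  s[4:],s[13:]  1  'e'

n(n+1)/2 = 26·27/2 = 351
Σ LCP = 0 + 1 + 1 + 2 + 0 + 1 + 2 + 1 + 2 + 0 + 2 + 1 + 1 + 2 + 1 + 0 + 1 + 1 + 2 + 3 + 1 + 3 + 0 + 1 + 2 + 1 = 32
distinct = 351 − 32 = 319

319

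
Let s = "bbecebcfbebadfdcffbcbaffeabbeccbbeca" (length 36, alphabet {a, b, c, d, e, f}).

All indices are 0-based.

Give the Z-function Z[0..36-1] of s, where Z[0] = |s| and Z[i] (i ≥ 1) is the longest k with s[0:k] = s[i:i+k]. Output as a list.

[36, 1, 0, 0, 0, 1, 0, 0, 1, 0, 1, 0, 0, 0, 0, 0, 0, 0, 1, 0, 1, 0, 0, 0, 0, 0, 4, 1, 0, 0, 0, 4, 1, 0, 0, 0]

Z[0]=36
i=1: outside box; Z[1]=1 scan→box=[1,2)
i=2: outside box; Z[2]=0
i=3: outside box; Z[3]=0
i=4: outside box; Z[4]=0
i=5: outside box; Z[5]=1 scan→box=[5,6)
i=6: outside box; Z[6]=0
i=7: outside box; Z[7]=0
i=8: outside box; Z[8]=1 scan→box=[8,9)
i=9: outside box; Z[9]=0
i=10: outside box; Z[10]=1 scan→box=[10,11)
i=11: outside box; Z[11]=0
i=12: outside box; Z[12]=0
i=13: outside box; Z[13]=0
i=14: outside box; Z[14]=0
i=15: outside box; Z[15]=0
i=16: outside box; Z[16]=0
i=17: outside box; Z[17]=0
i=18: outside box; Z[18]=1 scan→box=[18,19)
i=19: outside box; Z[19]=0
i=20: outside box; Z[20]=1 scan→box=[20,21)
i=21: outside box; Z[21]=0
i=22: outside box; Z[22]=0
i=23: outside box; Z[23]=0
i=24: outside box; Z[24]=0
i=25: outside box; Z[25]=0
i=26: outside box; Z[26]=4 scan→box=[26,30)
i=27: min(r-i=3, Z[1]=1)=1; Z[27]=1
i=28: min(r-i=2, Z[2]=0)=0; Z[28]=0
i=29: min(r-i=1, Z[3]=0)=0; Z[29]=0
i=30: outside box; Z[30]=0
i=31: outside box; Z[31]=4 scan→box=[31,35)
i=32: min(r-i=3, Z[1]=1)=1; Z[32]=1
i=33: min(r-i=2, Z[2]=0)=0; Z[33]=0
i=34: min(r-i=1, Z[3]=0)=0; Z[34]=0
i=35: outside box; Z[35]=0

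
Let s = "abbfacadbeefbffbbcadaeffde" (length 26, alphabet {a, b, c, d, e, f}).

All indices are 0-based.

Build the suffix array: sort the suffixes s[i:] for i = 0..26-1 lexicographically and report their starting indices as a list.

[0, 4, 18, 6, 20, 15, 1, 16, 8, 2, 12, 17, 5, 19, 7, 24, 25, 9, 10, 21, 3, 14, 11, 23, 13, 22]

rank→(start, suffix):
  0 → (0, 'abbfacadbeefbffbbcadaeffde')
  1 → (4, 'acadbeefbffbbcadaeffde')
  2 → (18, 'adaeffde')
  3 → (6, 'adbeefbffbbcadaeffde')
  4 → (20, 'aeffde')
  5 → (15, 'bbcadaeffde')
  6 → (1, 'bbfacadbeefbffbbcadaeffde')
  7 → (16, 'bcadaeffde')
  8 → (8, 'beefbffbbcadaeffde')
  9 → (2, 'bfacadbeefbffbbcadaeffde')
  10 → (12, 'bffbbcadaeffde')
  11 → (17, 'cadaeffde')
  12 → (5, 'cadbeefbffbbcadaeffde')
  13 → (19, 'daeffde')
  14 → (7, 'dbeefbffbbcadaeffde')
  15 → (24, 'de')
  16 → (25, 'e')
  17 → (9, 'eefbffbbcadaeffde')
  18 → (10, 'efbffbbcadaeffde')
  19 → (21, 'effde')
  20 → (3, 'facadbeefbffbbcadaeffde')
  21 → (14, 'fbbcadaeffde')
  22 → (11, 'fbffbbcadaeffde')
  23 → (23, 'fde')
  24 → (13, 'ffbbcadaeffde')
  25 → (22, 'ffde')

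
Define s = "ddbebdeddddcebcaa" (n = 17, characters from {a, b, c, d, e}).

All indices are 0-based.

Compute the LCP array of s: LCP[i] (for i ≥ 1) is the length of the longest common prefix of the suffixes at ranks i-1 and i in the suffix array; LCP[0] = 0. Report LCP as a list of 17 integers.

rank | idx | suffix
   0 |  16 | a
   1 |  15 | aa
   2 |  13 | bcaa
   3 |   4 | bdeddddcebcaa
   4 |   2 | bebdeddddcebcaa
   5 |  14 | caa
   6 |  11 | cebcaa
   7 |   1 | dbebdeddddcebcaa
   8 |  10 | dcebcaa
   9 |   0 | ddbebdeddddcebcaa
  10 |   9 | ddcebcaa
  11 |   8 | dddcebcaa
  12 |   7 | ddddcebcaa
  13 |   5 | deddddcebcaa
  14 |  12 | ebcaa
  15 |   3 | ebdeddddcebcaa
  16 |   6 | eddddcebcaa

SA = [16, 15, 13, 4, 2, 14, 11, 1, 10, 0, 9, 8, 7, 5, 12, 3, 6]
[i] adj suffixes → lcp
  [1] 16/15 → 1 ('a')
  [2] 15/13 → 0 ('')
  [3] 13/4 → 1 ('b')
  [4] 4/2 → 1 ('b')
  [5] 2/14 → 0 ('')
  [6] 14/11 → 1 ('c')
  [7] 11/1 → 0 ('')
  [8] 1/10 → 1 ('d')
  [9] 10/0 → 1 ('d')
  [10] 0/9 → 2 ('dd')
  [11] 9/8 → 2 ('dd')
  [12] 8/7 → 3 ('ddd')
  [13] 7/5 → 1 ('d')
  [14] 5/12 → 0 ('')
  [15] 12/3 → 2 ('eb')
  [16] 3/6 → 1 ('e')

[0, 1, 0, 1, 1, 0, 1, 0, 1, 1, 2, 2, 3, 1, 0, 2, 1]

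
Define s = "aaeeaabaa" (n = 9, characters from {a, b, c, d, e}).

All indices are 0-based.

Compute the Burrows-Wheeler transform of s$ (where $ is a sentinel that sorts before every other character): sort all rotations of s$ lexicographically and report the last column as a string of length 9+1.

rank  rotation    last
    0  $aaeeaabaa  a
    1  a$aaeeaaba  a
    2  aa$aaeeaab  b
    3  aabaa$aaee  e
    4  aaeeaabaa$  $
    5  abaa$aaeea  a
    6  aeeaabaa$a  a
    7  baa$aaeeaa  a
    8  eaabaa$aae  e
    9  eeaabaa$aa  a

aabe$aaaea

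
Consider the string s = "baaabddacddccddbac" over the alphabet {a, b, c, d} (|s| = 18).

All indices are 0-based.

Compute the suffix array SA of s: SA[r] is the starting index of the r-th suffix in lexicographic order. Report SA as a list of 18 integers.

rank | idx | suffix
   0 |   1 | aaabddacddccddbac
   1 |   2 | aabddacddccddbac
   2 |   3 | abddacddccddbac
   3 |  16 | ac
   4 |   7 | acddccddbac
   5 |   0 | baaabddacddccddbac
   6 |  15 | bac
   7 |   4 | bddacddccddbac
   8 |  17 | c
   9 |  11 | ccddbac
  10 |  12 | cddbac
  11 |   8 | cddccddbac
  12 |   6 | dacddccddbac
  13 |  14 | dbac
  14 |  10 | dccddbac
  15 |   5 | ddacddccddbac
  16 |  13 | ddbac
  17 |   9 | ddccddbac

[1, 2, 3, 16, 7, 0, 15, 4, 17, 11, 12, 8, 6, 14, 10, 5, 13, 9]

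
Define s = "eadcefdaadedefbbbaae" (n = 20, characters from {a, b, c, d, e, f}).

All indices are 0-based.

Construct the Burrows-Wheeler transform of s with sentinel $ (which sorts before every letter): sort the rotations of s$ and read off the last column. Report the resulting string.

edbeaabbfdfaaea$ddcee

rank  rotation               last
    0  $eadcefdaadedefbbbaae  e
    1  aadedefbbbaae$eadcefd  d
    2  aae$eadcefdaadedefbbb  b
    3  adcefdaadedefbbbaae$e  e
    4  adedefbbbaae$eadcefda  a
    5  ae$eadcefdaadedefbbba  a
    6  baae$eadcefdaadedefbb  b
    7  bbaae$eadcefdaadedefb  b
    8  bbbaae$eadcefdaadedef  f
    9  cefdaadedefbbbaae$ead  d
   10  daadedefbbbaae$eadcef  f
   11  dcefdaadedefbbbaae$ea  a
   12  dedefbbbaae$eadcefdaa  a
   13  defbbbaae$eadcefdaade  e
   14  e$eadcefdaadedefbbbaa  a
   15  eadcefdaadedefbbbaae$  $
   16  edefbbbaae$eadcefdaad  d
   17  efbbbaae$eadcefdaaded  d
   18  efdaadedefbbbaae$eadc  c
   19  fbbbaae$eadcefdaadede  e
   20  fdaadedefbbbaae$eadce  e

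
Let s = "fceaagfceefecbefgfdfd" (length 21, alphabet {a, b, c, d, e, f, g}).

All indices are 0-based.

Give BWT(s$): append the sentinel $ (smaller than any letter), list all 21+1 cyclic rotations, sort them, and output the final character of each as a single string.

deaceffffcfceb$gdgeeaf

rank  rotation                last
    0  $fceaagfceefecbefgfdfd  d
    1  aagfceefecbefgfdfd$fce  e
    2  agfceefecbefgfdfd$fcea  a
    3  befgfdfd$fceaagfceefec  c
    4  cbefgfdfd$fceaagfceefe  e
    5  ceaagfceefecbefgfdfd$f  f
    6  ceefecbefgfdfd$fceaagf  f
    7  d$fceaagfceefecbefgfdf  f
    8  dfd$fceaagfceefecbefgf  f
    9  eaagfceefecbefgfdfd$fc  c
   10  ecbefgfdfd$fceaagfceef  f
   11  eefecbefgfdfd$fceaagfc  c
   12  efecbefgfdfd$fceaagfce  e
   13  efgfdfd$fceaagfceefecb  b
   14  fceaagfceefecbefgfdfd$  $
   15  fceefecbefgfdfd$fceaag  g
   16  fd$fceaagfceefecbefgfd  d
   17  fdfd$fceaagfceefecbefg  g
   18  fecbefgfdfd$fceaagfcee  e
   19  fgfdfd$fceaagfceefecbe  e
   20  gfceefecbefgfdfd$fceaa  a
   21  gfdfd$fceaagfceefecbef  f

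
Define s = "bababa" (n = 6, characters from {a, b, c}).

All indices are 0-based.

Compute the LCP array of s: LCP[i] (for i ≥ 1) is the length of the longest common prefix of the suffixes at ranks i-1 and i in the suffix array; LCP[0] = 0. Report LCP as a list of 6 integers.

sorted suffixes:
  #0 SA[0]=5  'a'
  #1 SA[1]=3  'aba'
  #2 SA[2]=1  'ababa'
  #3 SA[3]=4  'ba'
  #4 SA[4]=2  'baba'
  #5 SA[5]=0  'bababa'

SA = [5, 3, 1, 4, 2, 0]
i: (SA[i-1],SA[i]) lcp shared
  1: (5,3) 1 'a'
  2: (3,1) 3 'aba'
  3: (1,4) 0 ''
  4: (4,2) 2 'ba'
  5: (2,0) 4 'baba'

[0, 1, 3, 0, 2, 4]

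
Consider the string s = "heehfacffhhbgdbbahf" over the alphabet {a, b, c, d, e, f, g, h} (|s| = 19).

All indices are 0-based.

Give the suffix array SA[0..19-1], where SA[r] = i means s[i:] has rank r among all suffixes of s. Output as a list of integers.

rank | idx | suffix
   0 |   5 | acffhhbgdbbahf
   1 |  16 | ahf
   2 |  15 | bahf
   3 |  14 | bbahf
   4 |  11 | bgdbbahf
   5 |   6 | cffhhbgdbbahf
   6 |  13 | dbbahf
   7 |   1 | eehfacffhhbgdbbahf
   8 |   2 | ehfacffhhbgdbbahf
   9 |  18 | f
  10 |   4 | facffhhbgdbbahf
  11 |   7 | ffhhbgdbbahf
  12 |   8 | fhhbgdbbahf
  13 |  12 | gdbbahf
  14 |  10 | hbgdbbahf
  15 |   0 | heehfacffhhbgdbbahf
  16 |  17 | hf
  17 |   3 | hfacffhhbgdbbahf
  18 |   9 | hhbgdbbahf

[5, 16, 15, 14, 11, 6, 13, 1, 2, 18, 4, 7, 8, 12, 10, 0, 17, 3, 9]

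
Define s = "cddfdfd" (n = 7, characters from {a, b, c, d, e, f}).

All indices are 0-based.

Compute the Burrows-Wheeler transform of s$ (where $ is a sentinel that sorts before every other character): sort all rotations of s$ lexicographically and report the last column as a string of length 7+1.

rank  rotation  last
    0  $cddfdfd  d
    1  cddfdfd$  $
    2  d$cddfdf  f
    3  ddfdfd$c  c
    4  dfd$cddf  f
    5  dfdfd$cd  d
    6  fd$cddfd  d
    7  fdfd$cdd  d

d$fcfddd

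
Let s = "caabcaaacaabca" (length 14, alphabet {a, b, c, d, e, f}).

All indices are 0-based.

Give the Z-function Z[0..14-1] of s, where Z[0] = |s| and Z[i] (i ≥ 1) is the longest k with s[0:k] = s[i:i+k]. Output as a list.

[14, 0, 0, 0, 3, 0, 0, 0, 6, 0, 0, 0, 2, 0]

Z[0]=14
i=1: fresh scan; Z[1]=0
i=2: fresh scan; Z[2]=0
i=3: fresh scan; Z[3]=0
i=4: fresh scan; Z[4]=3 extend→box=[4,7)
i=5: min(r-i=2, Z[1]=0)=0; Z[5]=0
i=6: min(r-i=1, Z[2]=0)=0; Z[6]=0
i=7: fresh scan; Z[7]=0
i=8: fresh scan; Z[8]=6 extend→box=[8,14)
i=9: min(r-i=5, Z[1]=0)=0; Z[9]=0
i=10: min(r-i=4, Z[2]=0)=0; Z[10]=0
i=11: min(r-i=3, Z[3]=0)=0; Z[11]=0
i=12: min(r-i=2, Z[4]=3)=2; Z[12]=2
i=13: min(r-i=1, Z[5]=0)=0; Z[13]=0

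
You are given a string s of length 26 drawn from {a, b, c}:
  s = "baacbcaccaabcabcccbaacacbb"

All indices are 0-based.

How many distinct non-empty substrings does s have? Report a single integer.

sorted suffixes:
  #0 SA[0]=9  'aabcabcccbaacacbb'
  #1 SA[1]=19  'aacacbb'
  #2 SA[2]=1  'aacbcaccaabcabcccbaacacbb'
  #3 SA[3]=10  'abcabcccbaacacbb'
  #4 SA[4]=13  'abcccbaacacbb'
  #5 SA[5]=20  'acacbb'
  #6 SA[6]=22  'acbb'
  #7 SA[7]=2  'acbcaccaabcabcccbaacacbb'
  #8 SA[8]=6  'accaabcabcccbaacacbb'
  #9 SA[9]=25  'b'
  #10 SA[10]=18  'baacacbb'
  #11 SA[11]=0  'baacbcaccaabcabcccbaacacbb'
  #12 SA[12]=24  'bb'
  #13 SA[13]=11  'bcabcccbaacacbb'
  #14 SA[14]=4  'bcaccaabcabcccbaacacbb'
  #15 SA[15]=14  'bcccbaacacbb'
  #16 SA[16]=8  'caabcabcccbaacacbb'
  #17 SA[17]=12  'cabcccbaacacbb'
  #18 SA[18]=21  'cacbb'
  #19 SA[19]=5  'caccaabcabcccbaacacbb'
  #20 SA[20]=17  'cbaacacbb'
  #21 SA[21]=23  'cbb'
  #22 SA[22]=3  'cbcaccaabcabcccbaacacbb'
  #23 SA[23]=7  'ccaabcabcccbaacacbb'
  #24 SA[24]=16  'ccbaacacbb'
  #25 SA[25]=15  'cccbaacacbb'

SA = [9, 19, 1, 10, 13, 20, 22, 2, 6, 25, 18, 0, 24, 11, 4, 14, 8, 12, 21, 5, 17, 23, 3, 7, 16, 15]
i: (SA[i-1],SA[i]) lcp shared
  1: (9,19) 2 'aa'
  2: (19,1) 3 'aac'
  3: (1,10) 1 'a'
  4: (10,13) 3 'abc'
  5: (13,20) 1 'a'
  6: (20,22) 2 'ac'
  7: (22,2) 3 'acb'
  8: (2,6) 2 'ac'
  9: (6,25) 0 ''
  10: (25,18) 1 'b'
  11: (18,0) 4 'baac'
  12: (0,24) 1 'b'
  13: (24,11) 1 'b'
  14: (11,4) 3 'bca'
  15: (4,14) 2 'bc'
  16: (14,8) 0 ''
  17: (8,12) 2 'ca'
  18: (12,21) 2 'ca'
  19: (21,5) 3 'cac'
  20: (5,17) 1 'c'
  21: (17,23) 2 'cb'
  22: (23,3) 2 'cb'
  23: (3,7) 1 'c'
  24: (7,16) 2 'cc'
  25: (16,15) 2 'cc'

n(n+1)/2 = 26·27/2 = 351
Σ LCP = 0 + 2 + 3 + 1 + 3 + 1 + 2 + 3 + 2 + 0 + 1 + 4 + 1 + 1 + 3 + 2 + 0 + 2 + 2 + 3 + 1 + 2 + 2 + 1 + 2 + 2 = 46
distinct = 351 − 46 = 305

305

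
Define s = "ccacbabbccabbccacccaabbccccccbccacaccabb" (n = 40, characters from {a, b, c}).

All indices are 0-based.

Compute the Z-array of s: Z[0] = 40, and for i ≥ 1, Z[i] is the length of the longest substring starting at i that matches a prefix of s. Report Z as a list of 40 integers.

[40, 1, 0, 1, 0, 0, 0, 0, 3, 1, 0, 0, 0, 4, 1, 0, 2, 3, 1, 0, 0, 0, 0, 2, 2, 2, 2, 2, 1, 0, 4, 1, 0, 1, 0, 3, 1, 0, 0, 0]

Z[0]=40
i=1: i≥r, start 0; Z[1]=1 scan→box=[1,2)
i=2: i≥r, start 0; Z[2]=0
i=3: i≥r, start 0; Z[3]=1 scan→box=[3,4)
i=4: i≥r, start 0; Z[4]=0
i=5: i≥r, start 0; Z[5]=0
i=6: i≥r, start 0; Z[6]=0
i=7: i≥r, start 0; Z[7]=0
i=8: i≥r, start 0; Z[8]=3 scan→box=[8,11)
i=9: min(r-i=2, Z[1]=1)=1; Z[9]=1
i=10: min(r-i=1, Z[2]=0)=0; Z[10]=0
i=11: i≥r, start 0; Z[11]=0
i=12: i≥r, start 0; Z[12]=0
i=13: i≥r, start 0; Z[13]=4 scan→box=[13,17)
i=14: min(r-i=3, Z[1]=1)=1; Z[14]=1
i=15: min(r-i=2, Z[2]=0)=0; Z[15]=0
i=16: min(r-i=1, Z[3]=1)=1; Z[16]=2 scan→box=[16,18)
i=17: min(r-i=1, Z[1]=1)=1; Z[17]=3 scan→box=[17,20)
i=18: min(r-i=2, Z[1]=1)=1; Z[18]=1
i=19: min(r-i=1, Z[2]=0)=0; Z[19]=0
i=20: i≥r, start 0; Z[20]=0
i=21: i≥r, start 0; Z[21]=0
i=22: i≥r, start 0; Z[22]=0
i=23: i≥r, start 0; Z[23]=2 scan→box=[23,25)
i=24: min(r-i=1, Z[1]=1)=1; Z[24]=2 scan→box=[24,26)
i=25: min(r-i=1, Z[1]=1)=1; Z[25]=2 scan→box=[25,27)
i=26: min(r-i=1, Z[1]=1)=1; Z[26]=2 scan→box=[26,28)
i=27: min(r-i=1, Z[1]=1)=1; Z[27]=2 scan→box=[27,29)
i=28: min(r-i=1, Z[1]=1)=1; Z[28]=1
i=29: i≥r, start 0; Z[29]=0
i=30: i≥r, start 0; Z[30]=4 scan→box=[30,34)
i=31: min(r-i=3, Z[1]=1)=1; Z[31]=1
i=32: min(r-i=2, Z[2]=0)=0; Z[32]=0
i=33: min(r-i=1, Z[3]=1)=1; Z[33]=1
i=34: i≥r, start 0; Z[34]=0
i=35: i≥r, start 0; Z[35]=3 scan→box=[35,38)
i=36: min(r-i=2, Z[1]=1)=1; Z[36]=1
i=37: min(r-i=1, Z[2]=0)=0; Z[37]=0
i=38: i≥r, start 0; Z[38]=0
i=39: i≥r, start 0; Z[39]=0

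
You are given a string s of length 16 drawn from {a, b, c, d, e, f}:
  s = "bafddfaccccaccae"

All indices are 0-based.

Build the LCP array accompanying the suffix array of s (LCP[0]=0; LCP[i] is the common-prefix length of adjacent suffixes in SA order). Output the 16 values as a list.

sorted suffixes:
  #0 SA[0]=11  'accae'
  #1 SA[1]=6  'accccaccae'
  #2 SA[2]=14  'ae'
  #3 SA[3]=1  'afddfaccccaccae'
  #4 SA[4]=0  'bafddfaccccaccae'
  #5 SA[5]=10  'caccae'
  #6 SA[6]=13  'cae'
  #7 SA[7]=9  'ccaccae'
  #8 SA[8]=12  'ccae'
  #9 SA[9]=8  'cccaccae'
  #10 SA[10]=7  'ccccaccae'
  #11 SA[11]=3  'ddfaccccaccae'
  #12 SA[12]=4  'dfaccccaccae'
  #13 SA[13]=15  'e'
  #14 SA[14]=5  'faccccaccae'
  #15 SA[15]=2  'fddfaccccaccae'

SA = [11, 6, 14, 1, 0, 10, 13, 9, 12, 8, 7, 3, 4, 15, 5, 2]
i: (SA[i-1],SA[i]) lcp shared
  1: (11,6) 3 'acc'
  2: (6,14) 1 'a'
  3: (14,1) 1 'a'
  4: (1,0) 0 ''
  5: (0,10) 0 ''
  6: (10,13) 2 'ca'
  7: (13,9) 1 'c'
  8: (9,12) 3 'cca'
  9: (12,8) 2 'cc'
  10: (8,7) 3 'ccc'
  11: (7,3) 0 ''
  12: (3,4) 1 'd'
  13: (4,15) 0 ''
  14: (15,5) 0 ''
  15: (5,2) 1 'f'

[0, 3, 1, 1, 0, 0, 2, 1, 3, 2, 3, 0, 1, 0, 0, 1]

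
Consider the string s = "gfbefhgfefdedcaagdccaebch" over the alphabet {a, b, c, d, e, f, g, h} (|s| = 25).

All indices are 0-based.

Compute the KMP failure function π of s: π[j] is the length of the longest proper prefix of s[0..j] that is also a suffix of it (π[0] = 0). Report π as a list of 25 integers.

π[0] = 0
j=1 s[j]='f': π[1]=0 (border '')
j=2 s[j]='b': π[2]=0 (border '')
j=3 s[j]='e': π[3]=0 (border '')
j=4 s[j]='f': π[4]=0 (border '')
j=5 s[j]='h': π[5]=0 (border '')
j=6 s[j]='g': π[6]=1 (border 'g')
j=7 s[j]='f': π[7]=2 (border 'gf')
j=8 s[j]='e': k: 2→0; π[8]=0 (border '')
j=9 s[j]='f': π[9]=0 (border '')
j=10 s[j]='d': π[10]=0 (border '')
j=11 s[j]='e': π[11]=0 (border '')
j=12 s[j]='d': π[12]=0 (border '')
j=13 s[j]='c': π[13]=0 (border '')
j=14 s[j]='a': π[14]=0 (border '')
j=15 s[j]='a': π[15]=0 (border '')
j=16 s[j]='g': π[16]=1 (border 'g')
j=17 s[j]='d': k: 1→0; π[17]=0 (border '')
j=18 s[j]='c': π[18]=0 (border '')
j=19 s[j]='c': π[19]=0 (border '')
j=20 s[j]='a': π[20]=0 (border '')
j=21 s[j]='e': π[21]=0 (border '')
j=22 s[j]='b': π[22]=0 (border '')
j=23 s[j]='c': π[23]=0 (border '')
j=24 s[j]='h': π[24]=0 (border '')

[0, 0, 0, 0, 0, 0, 1, 2, 0, 0, 0, 0, 0, 0, 0, 0, 1, 0, 0, 0, 0, 0, 0, 0, 0]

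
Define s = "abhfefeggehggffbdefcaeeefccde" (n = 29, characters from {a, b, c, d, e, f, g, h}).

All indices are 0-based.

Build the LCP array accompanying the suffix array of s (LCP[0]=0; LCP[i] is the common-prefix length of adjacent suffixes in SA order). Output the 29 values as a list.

rank | idx | suffix
   0 |   0 | abhfefeggehggffbdefcaeeefccde
   1 |  20 | aeeefccde
   2 |  15 | bdefcaeeefccde
   3 |   1 | bhfefeggehggffbdefcaeeefccde
   4 |  19 | caeeefccde
   5 |  25 | ccde
   6 |  26 | cde
   7 |  27 | de
   8 |  16 | defcaeeefccde
   9 |  28 | e
  10 |  21 | eeefccde
  11 |  22 | eefccde
  12 |  17 | efcaeeefccde
  13 |  23 | efccde
  14 |   4 | efeggehggffbdefcaeeefccde
  15 |   6 | eggehggffbdefcaeeefccde
  16 |   9 | ehggffbdefcaeeefccde
  17 |  14 | fbdefcaeeefccde
  18 |  18 | fcaeeefccde
  19 |  24 | fccde
  20 |   3 | fefeggehggffbdefcaeeefccde
  21 |   5 | feggehggffbdefcaeeefccde
  22 |  13 | ffbdefcaeeefccde
  23 |   8 | gehggffbdefcaeeefccde
  24 |  12 | gffbdefcaeeefccde
  25 |   7 | ggehggffbdefcaeeefccde
  26 |  11 | ggffbdefcaeeefccde
  27 |   2 | hfefeggehggffbdefcaeeefccde
  28 |  10 | hggffbdefcaeeefccde

SA = [0, 20, 15, 1, 19, 25, 26, 27, 16, 28, 21, 22, 17, 23, 4, 6, 9, 14, 18, 24, 3, 5, 13, 8, 12, 7, 11, 2, 10]
i: (SA[i-1],SA[i]) lcp shared
  1: (0,20) 1 'a'
  2: (20,15) 0 ''
  3: (15,1) 1 'b'
  4: (1,19) 0 ''
  5: (19,25) 1 'c'
  6: (25,26) 1 'c'
  7: (26,27) 0 ''
  8: (27,16) 2 'de'
  9: (16,28) 0 ''
  10: (28,21) 1 'e'
  11: (21,22) 2 'ee'
  12: (22,17) 1 'e'
  13: (17,23) 3 'efc'
  14: (23,4) 2 'ef'
  15: (4,6) 1 'e'
  16: (6,9) 1 'e'
  17: (9,14) 0 ''
  18: (14,18) 1 'f'
  19: (18,24) 2 'fc'
  20: (24,3) 1 'f'
  21: (3,5) 2 'fe'
  22: (5,13) 1 'f'
  23: (13,8) 0 ''
  24: (8,12) 1 'g'
  25: (12,7) 1 'g'
  26: (7,11) 2 'gg'
  27: (11,2) 0 ''
  28: (2,10) 1 'h'

[0, 1, 0, 1, 0, 1, 1, 0, 2, 0, 1, 2, 1, 3, 2, 1, 1, 0, 1, 2, 1, 2, 1, 0, 1, 1, 2, 0, 1]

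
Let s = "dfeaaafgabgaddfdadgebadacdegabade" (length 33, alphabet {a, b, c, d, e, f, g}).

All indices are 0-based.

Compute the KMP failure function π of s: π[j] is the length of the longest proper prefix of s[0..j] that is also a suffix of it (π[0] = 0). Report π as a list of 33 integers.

[0, 0, 0, 0, 0, 0, 0, 0, 0, 0, 0, 0, 1, 1, 2, 1, 0, 1, 0, 0, 0, 0, 1, 0, 0, 1, 0, 0, 0, 0, 0, 1, 0]

π[0] = 0
j=1 s[j]='f': π[1]=0 (border '')
j=2 s[j]='e': π[2]=0 (border '')
j=3 s[j]='a': π[3]=0 (border '')
j=4 s[j]='a': π[4]=0 (border '')
j=5 s[j]='a': π[5]=0 (border '')
j=6 s[j]='f': π[6]=0 (border '')
j=7 s[j]='g': π[7]=0 (border '')
j=8 s[j]='a': π[8]=0 (border '')
j=9 s[j]='b': π[9]=0 (border '')
j=10 s[j]='g': π[10]=0 (border '')
j=11 s[j]='a': π[11]=0 (border '')
j=12 s[j]='d': π[12]=1 (border 'd')
j=13 s[j]='d': k: 1→0; π[13]=1 (border 'd')
j=14 s[j]='f': π[14]=2 (border 'df')
j=15 s[j]='d': k: 2→0; π[15]=1 (border 'd')
j=16 s[j]='a': k: 1→0; π[16]=0 (border '')
j=17 s[j]='d': π[17]=1 (border 'd')
j=18 s[j]='g': k: 1→0; π[18]=0 (border '')
j=19 s[j]='e': π[19]=0 (border '')
j=20 s[j]='b': π[20]=0 (border '')
j=21 s[j]='a': π[21]=0 (border '')
j=22 s[j]='d': π[22]=1 (border 'd')
j=23 s[j]='a': k: 1→0; π[23]=0 (border '')
j=24 s[j]='c': π[24]=0 (border '')
j=25 s[j]='d': π[25]=1 (border 'd')
j=26 s[j]='e': k: 1→0; π[26]=0 (border '')
j=27 s[j]='g': π[27]=0 (border '')
j=28 s[j]='a': π[28]=0 (border '')
j=29 s[j]='b': π[29]=0 (border '')
j=30 s[j]='a': π[30]=0 (border '')
j=31 s[j]='d': π[31]=1 (border 'd')
j=32 s[j]='e': k: 1→0; π[32]=0 (border '')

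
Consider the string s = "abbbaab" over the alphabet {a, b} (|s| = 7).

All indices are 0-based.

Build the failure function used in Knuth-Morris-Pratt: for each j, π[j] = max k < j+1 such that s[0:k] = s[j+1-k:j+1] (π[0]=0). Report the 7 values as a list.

π[0] = 0
j=1 s[j]='b': π[1]=0 (border '')
j=2 s[j]='b': π[2]=0 (border '')
j=3 s[j]='b': π[3]=0 (border '')
j=4 s[j]='a': π[4]=1 (border 'a')
j=5 s[j]='a': k: 1→0; π[5]=1 (border 'a')
j=6 s[j]='b': π[6]=2 (border 'ab')

[0, 0, 0, 0, 1, 1, 2]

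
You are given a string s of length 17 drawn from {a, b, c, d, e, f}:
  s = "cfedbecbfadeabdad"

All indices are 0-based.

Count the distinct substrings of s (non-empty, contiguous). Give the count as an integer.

141

rank | idx | suffix
   0 |  12 | abdad
   1 |  15 | ad
   2 |   9 | adeabdad
   3 |  13 | bdad
   4 |   4 | becbfadeabdad
   5 |   7 | bfadeabdad
   6 |   6 | cbfadeabdad
   7 |   0 | cfedbecbfadeabdad
   8 |  16 | d
   9 |  14 | dad
  10 |   3 | dbecbfadeabdad
  11 |  10 | deabdad
  12 |  11 | eabdad
  13 |   5 | ecbfadeabdad
  14 |   2 | edbecbfadeabdad
  15 |   8 | fadeabdad
  16 |   1 | fedbecbfadeabdad

SA = [12, 15, 9, 13, 4, 7, 6, 0, 16, 14, 3, 10, 11, 5, 2, 8, 1]
i: (SA[i-1],SA[i]) lcp shared
  1: (12,15) 1 'a'
  2: (15,9) 2 'ad'
  3: (9,13) 0 ''
  4: (13,4) 1 'b'
  5: (4,7) 1 'b'
  6: (7,6) 0 ''
  7: (6,0) 1 'c'
  8: (0,16) 0 ''
  9: (16,14) 1 'd'
  10: (14,3) 1 'd'
  11: (3,10) 1 'd'
  12: (10,11) 0 ''
  13: (11,5) 1 'e'
  14: (5,2) 1 'e'
  15: (2,8) 0 ''
  16: (8,1) 1 'f'

n(n+1)/2 = 17·18/2 = 153
Σ LCP = 0 + 1 + 2 + 0 + 1 + 1 + 0 + 1 + 0 + 1 + 1 + 1 + 0 + 1 + 1 + 0 + 1 = 12
distinct = 153 − 12 = 141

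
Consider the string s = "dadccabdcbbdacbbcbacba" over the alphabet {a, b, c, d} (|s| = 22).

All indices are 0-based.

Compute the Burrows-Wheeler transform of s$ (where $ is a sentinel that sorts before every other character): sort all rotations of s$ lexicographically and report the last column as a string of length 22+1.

rank  rotation                 last
    0  $dadccabdcbbdacbbcbacba  a
    1  a$dadccabdcbbdacbbcbacb  b
    2  abdcbbdacbbcbacba$dadcc  c
    3  acba$dadccabdcbbdacbbcb  b
    4  acbbcbacba$dadccabdcbbd  d
    5  adccabdcbbdacbbcbacba$d  d
    6  ba$dadccabdcbbdacbbcbac  c
    7  bacba$dadccabdcbbdacbbc  c
    8  bbcbacba$dadccabdcbbdac  c
    9  bbdacbbcbacba$dadccabdc  c
   10  bcbacba$dadccabdcbbdacb  b
   11  bdacbbcbacba$dadccabdcb  b
   12  bdcbbdacbbcbacba$dadcca  a
   13  cabdcbbdacbbcbacba$dadc  c
   14  cba$dadccabdcbbdacbbcba  a
   15  cbacba$dadccabdcbbdacbb  b
   16  cbbcbacba$dadccabdcbbda  a
   17  cbbdacbbcbacba$dadccabd  d
   18  ccabdcbbdacbbcbacba$dad  d
   19  dacbbcbacba$dadccabdcbb  b
   20  dadccabdcbbdacbbcbacba$  $
   21  dcbbdacbbcbacba$dadccab  b
   22  dccabdcbbdacbbcbacba$da  a

abcbddccccbbacabaddb$ba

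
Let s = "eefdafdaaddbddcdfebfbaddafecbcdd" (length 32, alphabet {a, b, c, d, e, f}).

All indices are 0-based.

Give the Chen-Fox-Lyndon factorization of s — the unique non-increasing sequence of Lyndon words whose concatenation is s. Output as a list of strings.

emit factor 1: 'eef' (i=0, period=3)
emit factor 2: 'd' (i=3, period=1)
emit factor 3: 'afd' (i=4, period=3)
emit factor 4: 'aaddbddcdfebfbaddafecbcdd' (i=7, period=25)

["eef", "d", "afd", "aaddbddcdfebfbaddafecbcdd"]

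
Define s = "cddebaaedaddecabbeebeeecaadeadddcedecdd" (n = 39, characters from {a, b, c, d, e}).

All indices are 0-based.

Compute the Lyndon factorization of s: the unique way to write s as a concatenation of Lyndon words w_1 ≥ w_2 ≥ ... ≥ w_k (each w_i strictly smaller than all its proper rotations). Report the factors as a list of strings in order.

emit factor 1: 'cdde' (i=0, period=4)
emit factor 2: 'b' (i=4, period=1)
emit factor 3: 'aaedaddecabbeebeeec' (i=5, period=19)
emit factor 4: 'aadeadddcedecdd' (i=24, period=15)

["cdde", "b", "aaedaddecabbeebeeec", "aadeadddcedecdd"]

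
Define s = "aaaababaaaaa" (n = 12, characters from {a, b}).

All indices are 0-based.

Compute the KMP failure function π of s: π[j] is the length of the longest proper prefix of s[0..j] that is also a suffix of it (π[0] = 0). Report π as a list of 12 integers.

[0, 1, 2, 3, 0, 1, 0, 1, 2, 3, 4, 4]

π[0] = 0
j=1 s[j]='a': π[1]=1 (border 'a')
j=2 s[j]='a': π[2]=2 (border 'aa')
j=3 s[j]='a': π[3]=3 (border 'aaa')
j=4 s[j]='b': k: 3→2→1→0; π[4]=0 (border '')
j=5 s[j]='a': π[5]=1 (border 'a')
j=6 s[j]='b': k: 1→0; π[6]=0 (border '')
j=7 s[j]='a': π[7]=1 (border 'a')
j=8 s[j]='a': π[8]=2 (border 'aa')
j=9 s[j]='a': π[9]=3 (border 'aaa')
j=10 s[j]='a': π[10]=4 (border 'aaaa')
j=11 s[j]='a': k: 4→3; π[11]=4 (border 'aaaa')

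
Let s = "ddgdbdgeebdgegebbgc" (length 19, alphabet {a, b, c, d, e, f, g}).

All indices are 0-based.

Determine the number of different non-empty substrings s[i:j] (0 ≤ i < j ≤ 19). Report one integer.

167

rank | idx | suffix
   0 |  15 | bbgc
   1 |   4 | bdgeebdgegebbgc
   2 |   9 | bdgegebbgc
   3 |  16 | bgc
   4 |  18 | c
   5 |   3 | dbdgeebdgegebbgc
   6 |   0 | ddgdbdgeebdgegebbgc
   7 |   1 | dgdbdgeebdgegebbgc
   8 |   5 | dgeebdgegebbgc
   9 |  10 | dgegebbgc
  10 |  14 | ebbgc
  11 |   8 | ebdgegebbgc
  12 |   7 | eebdgegebbgc
  13 |  12 | egebbgc
  14 |  17 | gc
  15 |   2 | gdbdgeebdgegebbgc
  16 |  13 | gebbgc
  17 |   6 | geebdgegebbgc
  18 |  11 | gegebbgc

SA = [15, 4, 9, 16, 18, 3, 0, 1, 5, 10, 14, 8, 7, 12, 17, 2, 13, 6, 11]
i: (SA[i-1],SA[i]) lcp shared
  1: (15,4) 1 'b'
  2: (4,9) 4 'bdge'
  3: (9,16) 1 'b'
  4: (16,18) 0 ''
  5: (18,3) 0 ''
  6: (3,0) 1 'd'
  7: (0,1) 1 'd'
  8: (1,5) 2 'dg'
  9: (5,10) 3 'dge'
  10: (10,14) 0 ''
  11: (14,8) 2 'eb'
  12: (8,7) 1 'e'
  13: (7,12) 1 'e'
  14: (12,17) 0 ''
  15: (17,2) 1 'g'
  16: (2,13) 1 'g'
  17: (13,6) 2 'ge'
  18: (6,11) 2 'ge'

n(n+1)/2 = 19·20/2 = 190
Σ LCP = 0 + 1 + 4 + 1 + 0 + 0 + 1 + 1 + 2 + 3 + 0 + 2 + 1 + 1 + 0 + 1 + 1 + 2 + 2 = 23
distinct = 190 − 23 = 167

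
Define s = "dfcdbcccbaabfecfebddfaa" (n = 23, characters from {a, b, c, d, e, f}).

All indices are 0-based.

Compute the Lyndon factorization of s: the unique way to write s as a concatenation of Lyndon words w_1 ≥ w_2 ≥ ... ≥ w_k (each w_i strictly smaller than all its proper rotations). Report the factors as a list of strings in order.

["df", "cd", "bccc", "b", "aabfecfebddf", "a", "a"]

emit factor 1: 'df' (i=0, period=2)
emit factor 2: 'cd' (i=2, period=2)
emit factor 3: 'bccc' (i=4, period=4)
emit factor 4: 'b' (i=8, period=1)
emit factor 5: 'aabfecfebddf' (i=9, period=12)
emit factor 6: 'a' (i=21, period=1)
emit factor 7: 'a' (i=22, period=1)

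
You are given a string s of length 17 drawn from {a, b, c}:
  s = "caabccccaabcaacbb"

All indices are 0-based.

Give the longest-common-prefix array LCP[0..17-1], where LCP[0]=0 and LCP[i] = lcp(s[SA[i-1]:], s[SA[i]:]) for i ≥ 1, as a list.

rank | idx | suffix
   0 |   8 | aabcaacbb
   1 |   1 | aabccccaabcaacbb
   2 |  12 | aacbb
   3 |   9 | abcaacbb
   4 |   2 | abccccaabcaacbb
   5 |  13 | acbb
   6 |  16 | b
   7 |  15 | bb
   8 |  10 | bcaacbb
   9 |   3 | bccccaabcaacbb
  10 |   7 | caabcaacbb
  11 |   0 | caabccccaabcaacbb
  12 |  11 | caacbb
  13 |  14 | cbb
  14 |   6 | ccaabcaacbb
  15 |   5 | cccaabcaacbb
  16 |   4 | ccccaabcaacbb

SA = [8, 1, 12, 9, 2, 13, 16, 15, 10, 3, 7, 0, 11, 14, 6, 5, 4]
[i] adj suffixes → lcp
  [1] 8/1 → 4 ('aabc')
  [2] 1/12 → 2 ('aa')
  [3] 12/9 → 1 ('a')
  [4] 9/2 → 3 ('abc')
  [5] 2/13 → 1 ('a')
  [6] 13/16 → 0 ('')
  [7] 16/15 → 1 ('b')
  [8] 15/10 → 1 ('b')
  [9] 10/3 → 2 ('bc')
  [10] 3/7 → 0 ('')
  [11] 7/0 → 5 ('caabc')
  [12] 0/11 → 3 ('caa')
  [13] 11/14 → 1 ('c')
  [14] 14/6 → 1 ('c')
  [15] 6/5 → 2 ('cc')
  [16] 5/4 → 3 ('ccc')

[0, 4, 2, 1, 3, 1, 0, 1, 1, 2, 0, 5, 3, 1, 1, 2, 3]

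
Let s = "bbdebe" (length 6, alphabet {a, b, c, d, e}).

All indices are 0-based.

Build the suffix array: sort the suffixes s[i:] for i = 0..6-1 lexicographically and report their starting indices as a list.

rank | idx | suffix
   0 |   0 | bbdebe
   1 |   1 | bdebe
   2 |   4 | be
   3 |   2 | debe
   4 |   5 | e
   5 |   3 | ebe

[0, 1, 4, 2, 5, 3]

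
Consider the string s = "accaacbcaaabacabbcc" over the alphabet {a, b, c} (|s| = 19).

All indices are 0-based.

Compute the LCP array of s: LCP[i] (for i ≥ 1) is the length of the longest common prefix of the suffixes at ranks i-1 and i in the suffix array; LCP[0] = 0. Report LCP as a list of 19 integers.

[0, 2, 2, 1, 2, 1, 2, 2, 0, 1, 1, 2, 0, 1, 3, 2, 1, 1, 2]

sorted suffixes:
  #0 SA[0]=8  'aaabacabbcc'
  #1 SA[1]=9  'aabacabbcc'
  #2 SA[2]=3  'aacbcaaabacabbcc'
  #3 SA[3]=10  'abacabbcc'
  #4 SA[4]=14  'abbcc'
  #5 SA[5]=12  'acabbcc'
  #6 SA[6]=4  'acbcaaabacabbcc'
  #7 SA[7]=0  'accaacbcaaabacabbcc'
  #8 SA[8]=11  'bacabbcc'
  #9 SA[9]=15  'bbcc'
  #10 SA[10]=6  'bcaaabacabbcc'
  #11 SA[11]=16  'bcc'
  #12 SA[12]=18  'c'
  #13 SA[13]=7  'caaabacabbcc'
  #14 SA[14]=2  'caacbcaaabacabbcc'
  #15 SA[15]=13  'cabbcc'
  #16 SA[16]=5  'cbcaaabacabbcc'
  #17 SA[17]=17  'cc'
  #18 SA[18]=1  'ccaacbcaaabacabbcc'

SA = [8, 9, 3, 10, 14, 12, 4, 0, 11, 15, 6, 16, 18, 7, 2, 13, 5, 17, 1]
i: (SA[i-1],SA[i]) lcp shared
  1: (8,9) 2 'aa'
  2: (9,3) 2 'aa'
  3: (3,10) 1 'a'
  4: (10,14) 2 'ab'
  5: (14,12) 1 'a'
  6: (12,4) 2 'ac'
  7: (4,0) 2 'ac'
  8: (0,11) 0 ''
  9: (11,15) 1 'b'
  10: (15,6) 1 'b'
  11: (6,16) 2 'bc'
  12: (16,18) 0 ''
  13: (18,7) 1 'c'
  14: (7,2) 3 'caa'
  15: (2,13) 2 'ca'
  16: (13,5) 1 'c'
  17: (5,17) 1 'c'
  18: (17,1) 2 'cc'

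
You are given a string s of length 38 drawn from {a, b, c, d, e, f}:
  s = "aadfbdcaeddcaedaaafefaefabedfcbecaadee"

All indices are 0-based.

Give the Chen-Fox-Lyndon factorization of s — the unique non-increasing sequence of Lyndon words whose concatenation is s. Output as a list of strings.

["aadfbdcaeddcaed", "aaafefaefabedfcbecaadee"]

emit factor 1: 'aadfbdcaeddcaed' (i=0, period=15)
emit factor 2: 'aaafefaefabedfcbecaadee' (i=15, period=23)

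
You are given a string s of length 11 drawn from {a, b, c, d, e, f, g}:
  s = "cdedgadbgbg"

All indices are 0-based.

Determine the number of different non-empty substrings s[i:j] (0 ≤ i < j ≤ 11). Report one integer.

60

sorted suffixes:
  #0 SA[0]=5  'adbgbg'
  #1 SA[1]=9  'bg'
  #2 SA[2]=7  'bgbg'
  #3 SA[3]=0  'cdedgadbgbg'
  #4 SA[4]=6  'dbgbg'
  #5 SA[5]=1  'dedgadbgbg'
  #6 SA[6]=3  'dgadbgbg'
  #7 SA[7]=2  'edgadbgbg'
  #8 SA[8]=10  'g'
  #9 SA[9]=4  'gadbgbg'
  #10 SA[10]=8  'gbg'

SA = [5, 9, 7, 0, 6, 1, 3, 2, 10, 4, 8]
i: (SA[i-1],SA[i]) lcp shared
  1: (5,9) 0 ''
  2: (9,7) 2 'bg'
  3: (7,0) 0 ''
  4: (0,6) 0 ''
  5: (6,1) 1 'd'
  6: (1,3) 1 'd'
  7: (3,2) 0 ''
  8: (2,10) 0 ''
  9: (10,4) 1 'g'
  10: (4,8) 1 'g'

n(n+1)/2 = 11·12/2 = 66
Σ LCP = 0 + 0 + 2 + 0 + 0 + 1 + 1 + 0 + 0 + 1 + 1 = 6
distinct = 66 − 6 = 60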